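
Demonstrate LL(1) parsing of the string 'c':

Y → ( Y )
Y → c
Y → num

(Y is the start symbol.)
Stack is shown with the top on the left.

Stack  Input  Action
--------------------
Y $    c $    output Y → c
c $    c $    match 'c'
$      $      accept

The string is accepted.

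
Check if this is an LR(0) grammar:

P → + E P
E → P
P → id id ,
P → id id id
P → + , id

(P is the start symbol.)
Yes, the grammar is LR(0)

Augment with P' → P and build the canonical LR(0) collection (I0 = CLOSURE({[P' → . P]}), then GOTO on every symbol after a dot until no new states appear). It has 12 states:
  I0: { [P → . + , id], [P → . + E P], [P → . id id ,], [P → . id id id], [P' → . P] }  — shift
  I1: { [E → . P], [P → + . , id], [P → + . E P], [P → . + , id], [P → . + E P], [P → . id id ,], [P → . id id id] }  — shift
  I2: { [P' → P .] }  — accept
  I3: { [P → id . id ,], [P → id . id id] }  — shift
  I4: { [P → id id . ,], [P → id id . id] }  — shift
  I5: { [P → id id , .] }  — reduce
  I6: { [P → id id id .] }  — reduce
  I7: { [P → + , . id] }  — shift
  I8: { [P → + E . P], [P → . + , id], [P → . + E P], [P → . id id ,], [P → . id id id] }  — shift
  I9: { [E → P .] }  — reduce
  I10: { [P → + E P .] }  — reduce
  I11: { [P → + , id .] }  — reduce

Every state is either a pure shift/goto state or contains exactly one complete item and nothing to shift — no conflicts. The grammar is LR(0).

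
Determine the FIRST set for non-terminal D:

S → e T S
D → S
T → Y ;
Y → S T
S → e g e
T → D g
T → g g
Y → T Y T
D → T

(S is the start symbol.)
{ 'e', 'g' }

FIRST sets of the other non-terminals involved (by the same procedure, iterated to a fixed point):
  FIRST(S) = { 'e' }
  FIRST(T) = { 'e', 'g' }

From D → S:
  - S is a non-terminal: add FIRST(S) \ {ε} = { 'e' }
    S is not nullable, so stop
From D → T:
  - T is a non-terminal: add FIRST(T) \ {ε} = { 'e', 'g' }
    T is not nullable, so stop

Collecting: FIRST(D) = { 'e', 'g' }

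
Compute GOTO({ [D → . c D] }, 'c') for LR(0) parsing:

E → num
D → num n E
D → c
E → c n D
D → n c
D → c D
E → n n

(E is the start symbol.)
GOTO(I, 'c') = CLOSURE({ [A → αX.β] : [A → α.Xβ] ∈ I, X = 'c' })

Items with dot before 'c', with the dot advanced:
  [D → . c D] → [D → c . D]
Closure of the advanced items:
  [D → c . D] has the dot before D: add [D → . num n E], [D → . c], [D → . n c], [D → . c D]

GOTO = { [D → . c D], [D → . c], [D → . n c], [D → . num n E], [D → c . D] }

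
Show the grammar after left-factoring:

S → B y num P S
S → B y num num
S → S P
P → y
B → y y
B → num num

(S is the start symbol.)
Left-factoring transforms A → αβ₁ | αβ₂ into A → αA' and A' → β₁ | β₂
(α is the longest common prefix among the alternatives). Repeat until
no nonterminal has two alternatives with a common prefix.

Round 1: S has alternatives sharing prefix 'B y num'. Introduce S': S → B y num S'
  Add: S' → P S
  Add: S' → num

No remaining common prefixes — done.

Resulting grammar:
S → B y num S'
S' → P S
S' → num
S → S P
P → y
B → y y
B → num num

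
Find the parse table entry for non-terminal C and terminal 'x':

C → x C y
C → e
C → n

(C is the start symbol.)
To find M[C, 'x'], we find productions for C where 'x' is in the predict set (PREDICT(N → α) = (FIRST(α) \ {ε}) ∪ (FOLLOW(N) if α ⇒* ε)).

C → x C y: PREDICT = { 'x' }
  'x' is in predict set, so this production goes in M[C, 'x']
C → e: PREDICT = { 'e' }
C → n: PREDICT = { 'n' }

M[C, 'x'] = C → x C y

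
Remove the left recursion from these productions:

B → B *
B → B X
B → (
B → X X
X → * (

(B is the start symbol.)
B is directly left-recursive. The standard transformation for
  A → A α₁ | ... | A α_m | β₁ | ... | β_n
is
  A  → β₁ A' | ... | β_n A'
  A' → α₁ A' | ... | α_m A' | ε

B → ( becomes B → ( B'
B → X X becomes B → X X B'
B → B * becomes B' → * B'
B → B X becomes B' → X B'
Add B' → ε

Productions for other non-terminals are unchanged:
  X → * (

Resulting grammar:
B → ( B'
B → X X B'
B' → * B'
B' → X B'
B' → ε
X → * (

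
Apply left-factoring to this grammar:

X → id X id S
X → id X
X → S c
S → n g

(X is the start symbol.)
Left-factoring transforms A → αβ₁ | αβ₂ into A → αA' and A' → β₁ | β₂
(α is the longest common prefix among the alternatives). Repeat until
no nonterminal has two alternatives with a common prefix.

Round 1: X has alternatives sharing prefix 'id X'. Introduce X': X → id X X'
  Add: X' → id S
  Add: X' → ε

No remaining common prefixes — done.

Resulting grammar:
X → id X X'
X' → id S
X' → ε
X → S c
S → n g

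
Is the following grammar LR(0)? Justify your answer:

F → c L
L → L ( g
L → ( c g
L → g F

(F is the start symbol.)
A grammar is LR(0) if no state in the canonical LR(0) collection has:
  - both a shift item (dot before a terminal) and a complete item (shift-reduce conflict), or
  - two or more complete items (reduce-reduce conflict; the accept item [F' → F .] counts as a complete item here).

Augment with F' → F and build the canonical LR(0) collection (I0 = CLOSURE({[F' → . F]}), then GOTO on every symbol after a dot until no new states appear). It has 11 states:
  I0: { [F → . c L], [F' → . F] }  — shift
  I1: { [F' → F .] }  — accept
  I2: { [F → c . L], [L → . ( c g], [L → . L ( g], [L → . g F] }  — shift
  I3: { [L → ( . c g] }  — shift
  I4: { [F → c L .], [L → L . ( g] }  — shift, reduce
  I5: { [F → . c L], [L → g . F] }  — shift
  I6: { [L → g F .] }  — reduce
  I7: { [L → L ( . g] }  — shift
  I8: { [L → L ( g .] }  — reduce
  I9: { [L → ( c . g] }  — shift
  I10: { [L → ( c g .] }  — reduce

Conflict in state I4:
  Shift-reduce conflict between [F → c L .] and [L → L . ( g]
So the grammar is NOT LR(0).

Answer: No. Shift-reduce conflict between [F → c L .] and [L → L . ( g]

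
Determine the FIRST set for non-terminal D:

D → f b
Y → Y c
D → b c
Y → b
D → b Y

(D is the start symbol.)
{ 'b', 'f' }

To compute FIRST(D), examine every production with D on the left-hand side, reading each right-hand side left to right until a non-nullable symbol is reached.

From D → f b:
  - f is a terminal: add 'f' and stop
From D → b c:
  - b is a terminal: add 'b' and stop
From D → b Y:
  - b is a terminal: add 'b' and stop

Collecting: FIRST(D) = { 'b', 'f' }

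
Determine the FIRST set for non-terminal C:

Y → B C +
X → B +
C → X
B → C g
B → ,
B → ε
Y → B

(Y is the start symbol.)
{ '+', ',' }

FIRST sets of the other non-terminals involved (by the same procedure, iterated to a fixed point):
  FIRST(X) = { '+', ',' }

From C → X:
  - X is a non-terminal: add FIRST(X) \ {ε} = { '+', ',' }
    X is not nullable, so stop

Collecting: FIRST(C) = { '+', ',' }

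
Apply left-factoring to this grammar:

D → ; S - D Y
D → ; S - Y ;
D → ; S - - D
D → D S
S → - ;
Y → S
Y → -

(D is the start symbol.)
Left-factoring transforms A → αβ₁ | αβ₂ into A → αA' and A' → β₁ | β₂
(α is the longest common prefix among the alternatives). Repeat until
no nonterminal has two alternatives with a common prefix.

Round 1: D has alternatives sharing prefix '; S -'. Introduce D': D → ; S - D'
  Add: D' → D Y
  Add: D' → Y ;
  Add: D' → - D

No remaining common prefixes — done.

Resulting grammar:
D → ; S - D'
D' → D Y
D' → Y ;
D' → - D
D → D S
S → - ;
Y → S
Y → -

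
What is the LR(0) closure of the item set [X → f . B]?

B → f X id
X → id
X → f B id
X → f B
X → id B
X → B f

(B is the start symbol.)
To compute CLOSURE, for each item [A → α.Bβ] where B is a non-terminal, add [B → .γ] for all productions B → γ; repeat for the newly added items until nothing changes.

Start with: [X → f . B]
  [X → f . B] has the dot before B: add [B → . f X id]
No further items can be added.

CLOSURE = { [B → . f X id], [X → f . B] }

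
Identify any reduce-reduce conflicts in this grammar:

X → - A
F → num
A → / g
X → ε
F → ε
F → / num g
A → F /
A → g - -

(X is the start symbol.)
A reduce-reduce conflict occurs when an LR(0) state has two complete items [A → α .] and [B → β .] — both call for a reduction, and with no lookahead the parser cannot choose between them.

Augment with X' → X and build the canonical LR(0) collection (I0 = CLOSURE({[X' → . X]}), then GOTO on every symbol after a dot until no new states appear). It has 14 states:
  I0: { [X → . - A], [X → .], [X' → . X] }  — shift, reduce
  I1: { [A → . / g], [A → . F /], [A → . g - -], [F → . / num g], [F → . num], [F → .], [X → - . A] }  — shift, reduce
  I2: { [X' → X .] }  — accept
  I3: { [A → / . g], [F → / . num g] }  — shift
  I4: { [X → - A .] }  — reduce
  I5: { [A → F . /] }  — shift
  I6: { [A → g . - -] }  — shift
  I7: { [F → num .] }  — reduce
  I8: { [A → g - . -] }  — shift
  I9: { [A → g - - .] }  — reduce
  I10: { [A → F / .] }  — reduce
  I11: { [A → / g .] }  — reduce
  I12: { [F → / num . g] }  — shift
  I13: { [F → / num g .] }  — reduce

No state contains more than one complete item.

Answer: No reduce-reduce conflicts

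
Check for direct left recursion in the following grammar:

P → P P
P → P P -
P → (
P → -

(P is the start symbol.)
Direct left recursion occurs when N → N α for some non-terminal N (the right-hand side begins with the left-hand side itself).

P → P P: LEFT RECURSIVE (starts with P)
P → P P -: LEFT RECURSIVE (starts with P)
P → (: starts with '('
P → -: starts with '-'

The grammar has direct left recursion on: P.

Answer: Yes, P is left-recursive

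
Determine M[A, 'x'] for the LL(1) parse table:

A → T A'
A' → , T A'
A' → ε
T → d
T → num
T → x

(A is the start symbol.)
To find M[A, 'x'], we find productions for A where 'x' is in the predict set (PREDICT(N → α) = (FIRST(α) \ {ε}) ∪ (FOLLOW(N) if α ⇒* ε)).

Relevant sets:
  FIRST(T) = { 'd', 'num', 'x' }

A → T A': PREDICT = { 'd', 'num', 'x' }
  'x' is in predict set, so this production goes in M[A, 'x']

M[A, 'x'] = A → T A'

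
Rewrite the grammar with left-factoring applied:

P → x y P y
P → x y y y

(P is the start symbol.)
P → x y P'
P' → P y
P' → y y

Left-factoring transforms A → αβ₁ | αβ₂ into A → αA' and A' → β₁ | β₂
(α is the longest common prefix among the alternatives). Repeat until
no nonterminal has two alternatives with a common prefix.

Round 1: P has alternatives sharing prefix 'x y'. Introduce P': P → x y P'
  Add: P' → P y
  Add: P' → y y

No remaining common prefixes — done.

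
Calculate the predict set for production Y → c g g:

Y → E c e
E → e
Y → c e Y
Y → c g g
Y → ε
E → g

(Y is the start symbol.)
PREDICT(Y → c g g) = (FIRST(RHS) \ {ε}) ∪ (FOLLOW(Y) if ε ∈ FIRST(RHS), i.e. RHS ⇒* ε)
FIRST(c g g) = { 'c' }
ε ∉ FIRST(c g g), so FOLLOW(Y) is not added.
PREDICT(Y → c g g) = { 'c' }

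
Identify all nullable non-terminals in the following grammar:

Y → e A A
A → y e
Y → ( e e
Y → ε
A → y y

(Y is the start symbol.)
A non-terminal is nullable if it can derive ε (the empty string): either it has an ε-production, or it has a production whose right-hand side consists entirely of nullable non-terminals.

ε-productions: Y → ε
So Y is immediately nullable.
No further non-terminal can be added: every production for the remaining non-terminals contains a terminal or a non-nullable non-terminal.
Nullable = { 'Y' }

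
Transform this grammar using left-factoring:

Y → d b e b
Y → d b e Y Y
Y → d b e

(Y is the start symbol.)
Y → d b e Y'
Y' → b
Y' → Y Y
Y' → ε

Left-factoring transforms A → αβ₁ | αβ₂ into A → αA' and A' → β₁ | β₂
(α is the longest common prefix among the alternatives). Repeat until
no nonterminal has two alternatives with a common prefix.

Round 1: Y has alternatives sharing prefix 'd b e'. Introduce Y': Y → d b e Y'
  Add: Y' → b
  Add: Y' → Y Y
  Add: Y' → ε

No remaining common prefixes — done.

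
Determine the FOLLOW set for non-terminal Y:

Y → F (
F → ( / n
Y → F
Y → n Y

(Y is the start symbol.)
{ $ }

To compute FOLLOW(Y), find every occurrence of Y on a right-hand side N → α Y β: add FIRST(β) \ {ε}, and if β is empty or nullable also add FOLLOW(N). Iterate to a fixed point.

Y is the start symbol, so $ ∈ FOLLOW(Y).
In Y → n Y: Y is at the end; this adds FOLLOW(Y) to itself — nothing new

Taking the union: FOLLOW(Y) = { $ }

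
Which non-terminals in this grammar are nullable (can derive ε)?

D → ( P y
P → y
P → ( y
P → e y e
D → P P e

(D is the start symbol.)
A non-terminal is nullable if it can derive ε (the empty string): either it has an ε-production, or it has a production whose right-hand side consists entirely of nullable non-terminals.

There are no ε-productions, so no non-terminal can derive ε.
No non-terminals are nullable.

Answer: None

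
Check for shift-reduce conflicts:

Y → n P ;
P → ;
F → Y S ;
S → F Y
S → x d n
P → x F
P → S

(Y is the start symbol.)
A shift-reduce conflict occurs when an LR(0) state has both:
  - a complete (reduce) item [A → α .] (dot at the end), and
  - a shift item [B → β . c γ] (dot before a terminal).

Augment with Y' → Y and build the canonical LR(0) collection (I0 = CLOSURE({[Y' → . Y]}), then GOTO on every symbol after a dot until no new states appear). It has 17 states:
  I0: { [Y → . n P ;], [Y' → . Y] }  — shift
  I1: { [Y' → Y .] }  — accept
  I2: { [F → . Y S ;], [P → . ;], [P → . S], [P → . x F], [S → . F Y], [S → . x d n], [Y → . n P ;], [Y → n . P ;] }  — shift
  I3: { [P → ; .] }  — reduce
  I4: { [S → F . Y], [Y → . n P ;] }  — shift
  I5: { [Y → n P . ;] }  — shift
  I6: { [P → S .] }  — reduce
  I7: { [F → . Y S ;], [F → Y . S ;], [S → . F Y], [S → . x d n], [Y → . n P ;] }  — shift
  I8: { [F → . Y S ;], [P → x . F], [S → x . d n], [Y → . n P ;] }  — shift
  I9: { [P → x F .] }  — reduce
  I10: { [S → x d . n] }  — shift
  I11: { [S → x d n .] }  — reduce
  I12: { [F → Y S . ;] }  — shift
  I13: { [S → x . d n] }  — shift
  I14: { [F → Y S ; .] }  — reduce
  I15: { [Y → n P ; .] }  — reduce
  I16: { [S → F Y .] }  — reduce

No state contains both a complete item and a shift item.

Answer: No shift-reduce conflicts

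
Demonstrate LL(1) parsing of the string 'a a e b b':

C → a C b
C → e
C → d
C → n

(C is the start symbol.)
LL(1) parsing maintains a stack (initially the start symbol over $) and the input. At each step: if the stack top is a terminal, match it against the current input token; if it is a non-terminal N, replace it with the RHS of M[N, lookahead] (the unique production whose predict set contains the lookahead).

Stack is shown with the top on the left.

Stack      Input        Action
------------------------------
C $        a a e b b $  output C → a C b
a C b $    a a e b b $  match 'a'
C b $      a e b b $    output C → a C b
a C b b $  a e b b $    match 'a'
C b b $    e b b $      output C → e
e b b $    e b b $      match 'e'
b b $      b b $        match 'b'
b $        b $          match 'b'
$          $            accept

The string is accepted.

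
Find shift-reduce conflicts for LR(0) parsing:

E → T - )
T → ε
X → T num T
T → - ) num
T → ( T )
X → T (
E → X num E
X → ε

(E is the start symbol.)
Yes — I0: [T → .] vs [T → . ( T )]; I1: [T → .] vs [T → . ( T )]; I6: [T → .] vs [T → . ( T )]; I10: [T → .] vs [T → . ( T )]

A shift-reduce conflict occurs when an LR(0) state has both:
  - a complete (reduce) item [A → α .] (dot at the end), and
  - a shift item [B → β . c γ] (dot before a terminal).

Augment with E' → E and build the canonical LR(0) collection (I0 = CLOSURE({[E' → . E]}), then GOTO on every symbol after a dot until no new states appear). It has 17 states:
  I0: { [E → . T - )], [E → . X num E], [E' → . E], [T → . ( T )], [T → . - ) num], [T → .], [X → . T (], [X → . T num T], [X → .] }  — shift, 2 reduces
  I1: { [T → ( . T )], [T → . ( T )], [T → . - ) num], [T → .] }  — shift, reduce
  I2: { [T → - . ) num] }  — shift
  I3: { [E' → E .] }  — accept
  I4: { [E → T . - )], [X → T . (], [X → T . num T] }  — shift
  I5: { [E → X . num E] }  — shift
  I6: { [E → . T - )], [E → . X num E], [E → X num . E], [T → . ( T )], [T → . - ) num], [T → .], [X → . T (], [X → . T num T], [X → .] }  — shift, 2 reduces
  I7: { [E → X num E .] }  — reduce
  I8: { [X → T ( .] }  — reduce
  I9: { [E → T - . )] }  — shift
  I10: { [T → . ( T )], [T → . - ) num], [T → .], [X → T num . T] }  — shift, reduce
  I11: { [X → T num T .] }  — reduce
  I12: { [E → T - ) .] }  — reduce
  I13: { [T → - ) . num] }  — shift
  I14: { [T → - ) num .] }  — reduce
  I15: { [T → ( T . )] }  — shift
  I16: { [T → ( T ) .] }  — reduce

I0 contains reduce items [T → .], [X → .] and shift items [T → . ( T )], [T → . - ) num] — shift-reduce conflict.
I1 contains reduce item [T → .] and shift items [T → . ( T )], [T → . - ) num] — shift-reduce conflict.
I6 contains reduce items [T → .], [X → .] and shift items [T → . ( T )], [T → . - ) num] — shift-reduce conflict.
I10 contains reduce item [T → .] and shift items [T → . ( T )], [T → . - ) num] — shift-reduce conflict.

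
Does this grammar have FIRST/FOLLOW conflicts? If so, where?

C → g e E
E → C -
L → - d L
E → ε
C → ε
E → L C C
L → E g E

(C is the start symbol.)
A FIRST/FOLLOW conflict occurs when a non-terminal N has a nullable alternative N → β (β ⇒* ε) and another alternative N → α with FIRST(α) ∩ FOLLOW(N) ≠ ∅: on such a lookahead the parser cannot decide between expanding α and letting N vanish via β.

Nullable non-terminals: C, E.
FIRST sets used below: FIRST(C) = { 'g', ε }, FIRST(L) = { '-', 'g' }

C: nullable alternative(s) C → ε; FOLLOW(C) = { $, '-', 'g' }
  C → g e E: FIRST \ {ε} = { 'g' } — overlaps FOLLOW(C) on { 'g' }: CONFLICT
  C → ε: FIRST \ {ε} = { } — this is the only nullable alternative, skip

E: nullable alternative(s) E → ε; FOLLOW(E) = { $, '-', 'g' }
  E → C -: FIRST \ {ε} = { '-', 'g' } — overlaps FOLLOW(E) on { '-', 'g' }: CONFLICT
  E → ε: FIRST \ {ε} = { } — this is the only nullable alternative, skip
  E → L C C: FIRST \ {ε} = { '-', 'g' } — overlaps FOLLOW(E) on { '-', 'g' }: CONFLICT

L has no nullable alternative, so no FIRST/FOLLOW check is needed there.

So the grammar has 3 FIRST/FOLLOW conflicts (marked CONFLICT above).

Answer: Yes. C → g e E with FOLLOW(C) on { 'g' }; E → C '-' with FOLLOW(E) on { '-', 'g' }; E → L C C with FOLLOW(E) on { '-', 'g' }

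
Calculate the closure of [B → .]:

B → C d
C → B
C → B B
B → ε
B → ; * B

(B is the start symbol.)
To compute CLOSURE, for each item [A → α.Bβ] where B is a non-terminal, add [B → .γ] for all productions B → γ; repeat for the newly added items until nothing changes.

Start with: [B → .]
The dot is at the end, so nothing is added.

CLOSURE = { [B → .] }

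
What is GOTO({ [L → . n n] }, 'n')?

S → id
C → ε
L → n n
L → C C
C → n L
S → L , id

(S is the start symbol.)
{ [L → n . n] }

GOTO(I, 'n') = CLOSURE({ [A → αX.β] : [A → α.Xβ] ∈ I, X = 'n' })

Items with dot before 'n', with the dot advanced:
  [L → . n n] → [L → n . n]
Closure adds nothing (no advanced item has the dot before a non-terminal).

GOTO = { [L → n . n] }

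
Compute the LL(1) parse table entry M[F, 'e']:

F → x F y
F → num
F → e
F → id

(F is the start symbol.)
To find M[F, 'e'], we find productions for F where 'e' is in the predict set (PREDICT(N → α) = (FIRST(α) \ {ε}) ∪ (FOLLOW(N) if α ⇒* ε)).

F → x F y: PREDICT = { 'x' }
F → num: PREDICT = { 'num' }
F → e: PREDICT = { 'e' }
  'e' is in predict set, so this production goes in M[F, 'e']
F → id: PREDICT = { 'id' }

M[F, 'e'] = F → e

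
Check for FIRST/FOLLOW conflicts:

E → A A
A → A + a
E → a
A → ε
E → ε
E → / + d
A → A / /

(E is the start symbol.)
Yes. A → A '+' a with FOLLOW(A) on { '+', '/' }; A → A '/' '/' with FOLLOW(A) on { '+', '/' }

Nullable non-terminals: A, E.
FIRST sets used below: FIRST(A) = { '+', '/', ε }

A: nullable alternative(s) A → ε; FOLLOW(A) = { $, '+', '/' }
  A → A + a: FIRST \ {ε} = { '+', '/' } — overlaps FOLLOW(A) on { '+', '/' }: CONFLICT
  A → ε: FIRST \ {ε} = { } — this is the only nullable alternative, skip
  A → A / /: FIRST \ {ε} = { '+', '/' } — overlaps FOLLOW(A) on { '+', '/' }: CONFLICT

E: nullable alternative(s) E → A A, E → ε; FOLLOW(E) = { $ }
  E → A A: FIRST \ {ε} = { '+', '/' } — disjoint from FOLLOW(E)
  E → a: FIRST \ {ε} = { 'a' } — disjoint from FOLLOW(E)
  E → ε: FIRST \ {ε} = { } — disjoint from FOLLOW(E)
  E → / + d: FIRST \ {ε} = { '/' } — disjoint from FOLLOW(E)

So the grammar has 2 FIRST/FOLLOW conflicts (marked CONFLICT above).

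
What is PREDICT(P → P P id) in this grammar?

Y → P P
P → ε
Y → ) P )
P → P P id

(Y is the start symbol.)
{ 'id' }

PREDICT(P → P P id) = (FIRST(RHS) \ {ε}) ∪ (FOLLOW(P) if ε ∈ FIRST(RHS), i.e. RHS ⇒* ε)
FIRST(P) = { 'id', ε }
FIRST(P P id) = { 'id' }
ε ∉ FIRST(P P id), so FOLLOW(P) is not added.
PREDICT(P → P P id) = { 'id' }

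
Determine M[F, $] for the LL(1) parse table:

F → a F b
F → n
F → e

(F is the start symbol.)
Empty (error entry)

To find M[F, $], we find productions for F where $ is in the predict set (PREDICT(N → α) = (FIRST(α) \ {ε}) ∪ (FOLLOW(N) if α ⇒* ε)).

F → a F b: PREDICT = { 'a' }
F → n: PREDICT = { 'n' }
F → e: PREDICT = { 'e' }

M[F, $] is empty (no production applies)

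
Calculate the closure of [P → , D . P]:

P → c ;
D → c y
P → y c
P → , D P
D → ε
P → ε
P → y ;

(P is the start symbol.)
{ [P → , D . P], [P → . , D P], [P → . c ;], [P → . y ;], [P → . y c], [P → .] }

To compute CLOSURE, for each item [A → α.Bβ] where B is a non-terminal, add [B → .γ] for all productions B → γ; repeat for the newly added items until nothing changes.

Start with: [P → , D . P]
  [P → , D . P] has the dot before P: add [P → . c ;], [P → . y c], [P → . , D P], [P → .], [P → . y ;]
No further items can be added.

CLOSURE = { [P → , D . P], [P → . , D P], [P → . c ;], [P → . y ;], [P → . y c], [P → .] }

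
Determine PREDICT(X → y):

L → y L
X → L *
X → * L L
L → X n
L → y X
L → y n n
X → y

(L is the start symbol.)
PREDICT(X → y) = (FIRST(RHS) \ {ε}) ∪ (FOLLOW(X) if ε ∈ FIRST(RHS), i.e. RHS ⇒* ε)
FIRST(y) = { 'y' }
ε ∉ FIRST(y), so FOLLOW(X) is not added.
PREDICT(X → y) = { 'y' }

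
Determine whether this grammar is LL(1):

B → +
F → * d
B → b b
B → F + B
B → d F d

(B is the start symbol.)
Yes, the grammar is LL(1).

Relevant sets:
  FIRST(F) = { '*' }

For B:
  PREDICT(B → '+') = { '+' }
  PREDICT(B → b b) = { 'b' }
  PREDICT(B → F '+' B) = { '*' }
  PREDICT(B → d F d) = { 'd' }
F has a single production, so nothing to check there.

All predict sets are disjoint. The grammar IS LL(1).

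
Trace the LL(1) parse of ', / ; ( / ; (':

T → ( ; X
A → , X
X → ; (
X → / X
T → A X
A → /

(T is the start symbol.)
LL(1) parsing maintains a stack (initially the start symbol over $) and the input. At each step: if the stack top is a terminal, match it against the current input token; if it is a non-terminal N, replace it with the RHS of M[N, lookahead] (the unique production whose predict set contains the lookahead).

Stack is shown with the top on the left.

Stack    Input            Action
--------------------------------
T $      , / ; ( / ; ( $  output T → A X
A X $    , / ; ( / ; ( $  output A → , X
, X X $  , / ; ( / ; ( $  match ','
X X $    / ; ( / ; ( $    output X → / X
/ X X $  / ; ( / ; ( $    match '/'
X X $    ; ( / ; ( $      output X → ; (
; ( X $  ; ( / ; ( $      match ';'
( X $    ( / ; ( $        match '('
X $      / ; ( $          output X → / X
/ X $    / ; ( $          match '/'
X $      ; ( $            output X → ; (
; ( $    ; ( $            match ';'
( $      ( $              match '('
$        $                accept

The string is accepted.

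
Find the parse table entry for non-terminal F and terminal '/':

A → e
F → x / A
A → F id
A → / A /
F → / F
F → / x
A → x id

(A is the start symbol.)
F → / F, F → / x

To find M[F, '/'], we find productions for F where '/' is in the predict set (PREDICT(N → α) = (FIRST(α) \ {ε}) ∪ (FOLLOW(N) if α ⇒* ε)).

F → x / A: PREDICT = { 'x' }
F → / F: PREDICT = { '/' }
  '/' is in predict set, so this production goes in M[F, '/']
F → / x: PREDICT = { '/' }
  '/' is in predict set, so this production goes in M[F, '/']

M[F, '/'] = F → / F, F → / x  (a multiply-defined cell — the grammar is not LL(1))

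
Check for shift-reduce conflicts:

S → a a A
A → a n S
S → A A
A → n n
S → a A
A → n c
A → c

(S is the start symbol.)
Yes — I13: [A → n n .] vs [A → n . c]

A shift-reduce conflict occurs when an LR(0) state has both:
  - a complete (reduce) item [A → α .] (dot at the end), and
  - a shift item [B → β . c γ] (dot before a terminal).

Augment with S' → S and build the canonical LR(0) collection (I0 = CLOSURE({[S' → . S]}), then GOTO on every symbol after a dot until no new states appear). It has 18 states:
  I0: { [A → . a n S], [A → . c], [A → . n c], [A → . n n], [S → . A A], [S → . a A], [S → . a a A], [S' → . S] }  — shift
  I1: { [A → . a n S], [A → . c], [A → . n c], [A → . n n], [S → A . A] }  — shift
  I2: { [S' → S .] }  — accept
  I3: { [A → . a n S], [A → . c], [A → . n c], [A → . n n], [A → a . n S], [S → a . A], [S → a . a A] }  — shift
  I4: { [A → c .] }  — reduce
  I5: { [A → n . c], [A → n . n] }  — shift
  I6: { [A → n c .] }  — reduce
  I7: { [A → n n .] }  — reduce
  I8: { [S → a A .] }  — reduce
  I9: { [A → . a n S], [A → . c], [A → . n c], [A → . n n], [A → a . n S], [S → a a . A] }  — shift
  I10: { [A → . a n S], [A → . c], [A → . n c], [A → . n n], [A → a n . S], [A → n . c], [A → n . n], [S → . A A], [S → . a A], [S → . a a A] }  — shift
  I11: { [A → a n S .] }  — reduce
  I12: { [A → c .], [A → n c .] }  — 2 reduces
  I13: { [A → n . c], [A → n . n], [A → n n .] }  — shift, reduce
  I14: { [S → a a A .] }  — reduce
  I15: { [A → a . n S] }  — shift
  I16: { [A → . a n S], [A → . c], [A → . n c], [A → . n n], [A → a n . S], [S → . A A], [S → . a A], [S → . a a A] }  — shift
  I17: { [S → A A .] }  — reduce

I13 contains reduce item [A → n n .] and shift items [A → n . c], [A → n . n] — shift-reduce conflict.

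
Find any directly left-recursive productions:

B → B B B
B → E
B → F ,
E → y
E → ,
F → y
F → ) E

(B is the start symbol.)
Direct left recursion occurs when N → N α for some non-terminal N (the right-hand side begins with the left-hand side itself).

B → B B B: LEFT RECURSIVE (starts with B)
B → E: starts with E
B → F ,: starts with F
E → y: starts with y
E → ,: starts with ','
F → y: starts with y
F → ) E: starts with ')'

The grammar has direct left recursion on: B.

Answer: Yes, B is left-recursive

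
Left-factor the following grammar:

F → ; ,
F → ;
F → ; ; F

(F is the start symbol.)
F → ; F'
F' → ,
F' → ε
F' → ; F

Left-factoring transforms A → αβ₁ | αβ₂ into A → αA' and A' → β₁ | β₂
(α is the longest common prefix among the alternatives). Repeat until
no nonterminal has two alternatives with a common prefix.

Round 1: F has alternatives sharing prefix ';'. Introduce F': F → ; F'
  Add: F' → ,
  Add: F' → ε
  Add: F' → ; F

No remaining common prefixes — done.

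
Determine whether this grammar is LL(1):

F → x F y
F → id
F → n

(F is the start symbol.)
For F:
  PREDICT(F → x F y) = { 'x' }
  PREDICT(F → id) = { 'id' }
  PREDICT(F → n) = { 'n' }

All predict sets are disjoint. The grammar IS LL(1).

Answer: Yes, the grammar is LL(1).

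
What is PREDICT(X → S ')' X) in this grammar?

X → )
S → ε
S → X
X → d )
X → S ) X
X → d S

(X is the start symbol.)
PREDICT(X → S ')' X) = (FIRST(RHS) \ {ε}) ∪ (FOLLOW(X) if ε ∈ FIRST(RHS), i.e. RHS ⇒* ε)
FIRST(S) = { ')', 'd', ε }
FIRST(S ')' X) = { ')', 'd' }
ε ∉ FIRST(S ')' X), so FOLLOW(X) is not added.
PREDICT(X → S ')' X) = { ')', 'd' }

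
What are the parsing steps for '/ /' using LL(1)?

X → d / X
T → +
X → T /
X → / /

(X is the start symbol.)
Stack is shown with the top on the left.

Stack  Input  Action
--------------------
X $    / / $  output X → / /
/ / $  / / $  match '/'
/ $    / $    match '/'
$      $      accept

The string is accepted.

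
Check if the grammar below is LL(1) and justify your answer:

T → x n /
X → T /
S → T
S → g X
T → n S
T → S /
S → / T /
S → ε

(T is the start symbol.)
Relevant sets:
  FIRST(S) = { '/', 'g', 'n', 'x', ε }
  FIRST(T) = { '/', 'g', 'n', 'x' }
  FOLLOW(S) = { $, '/' }

For T:
  PREDICT(T → x n '/') = { 'x' }
  PREDICT(T → n S) = { 'n' }
  PREDICT(T → S '/') = { '/', 'g', 'n', 'x' }
For S:
  PREDICT(S → T) = { '/', 'g', 'n', 'x' }
  PREDICT(S → g X) = { 'g' }
  PREDICT(S → '/' T '/') = { '/' }
  PREDICT(S → ε) = { $, '/' }
X has a single production, so nothing to check there.

Conflict found: Predict set conflict for T: { 'x' }
The grammar is NOT LL(1).

Answer: No. Predict set conflict for T: { 'x' }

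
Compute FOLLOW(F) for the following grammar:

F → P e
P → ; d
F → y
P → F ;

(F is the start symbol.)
{ $, ';' }

To compute FOLLOW(F), find every occurrence of F on a right-hand side N → α F β: add FIRST(β) \ {ε}, and if β is empty or nullable also add FOLLOW(N). Iterate to a fixed point.

F is the start symbol, so $ ∈ FOLLOW(F).
In P → F ;: F is followed by ';', add FIRST(';') \ {ε} = { ';' }

Taking the union: FOLLOW(F) = { $, ';' }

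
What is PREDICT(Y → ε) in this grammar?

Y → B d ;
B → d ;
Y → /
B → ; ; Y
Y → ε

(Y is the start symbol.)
{ $, 'd' }

PREDICT(Y → ε) = (FIRST(RHS) \ {ε}) ∪ (FOLLOW(Y) if ε ∈ FIRST(RHS), i.e. RHS ⇒* ε)
The right-hand side is ε (FIRST(ε) = { ε }), so the predict set is FOLLOW(Y) = { $, 'd' }
PREDICT(Y → ε) = { $, 'd' }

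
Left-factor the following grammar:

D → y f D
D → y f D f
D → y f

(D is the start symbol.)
D → y f D'
D' → D D''
D'' → ε
D'' → f
D' → ε

Left-factoring transforms A → αβ₁ | αβ₂ into A → αA' and A' → β₁ | β₂
(α is the longest common prefix among the alternatives). Repeat until
no nonterminal has two alternatives with a common prefix.

Round 1: D has alternatives sharing prefix 'y f'. Introduce D': D → y f D'
  Add: D' → D
  Add: D' → D f
  Add: D' → ε

Round 2: D' has alternatives sharing prefix 'D'. Introduce D'': D' → D D''
  Add: D'' → ε
  Add: D'' → f

No remaining common prefixes — done.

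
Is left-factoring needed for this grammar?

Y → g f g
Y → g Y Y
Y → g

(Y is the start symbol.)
Left-factoring is needed when two productions for the same non-terminal
share a common prefix on the right-hand side.

Productions for Y:
  Y → g f g
  Y → g Y Y
  Y → g

Found common prefix 'g' in productions for Y

Answer: Yes, Y has productions with common prefix 'g'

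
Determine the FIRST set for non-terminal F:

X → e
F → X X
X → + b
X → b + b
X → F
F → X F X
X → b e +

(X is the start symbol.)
To compute FIRST(F), examine every production with F on the left-hand side, reading each right-hand side left to right until a non-nullable symbol is reached.

FIRST sets of the other non-terminals involved (by the same procedure, iterated to a fixed point):
  FIRST(X) = { '+', 'b', 'e' }

From F → X X:
  - X is a non-terminal: add FIRST(X) \ {ε} = { '+', 'b', 'e' }
    X is not nullable, so stop
From F → X F X:
  - X is a non-terminal: add FIRST(X) \ {ε} = { '+', 'b', 'e' }
    X is not nullable, so stop

Collecting: FIRST(F) = { '+', 'b', 'e' }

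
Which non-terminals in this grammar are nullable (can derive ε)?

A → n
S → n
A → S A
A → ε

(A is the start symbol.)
A non-terminal is nullable if it can derive ε (the empty string): either it has an ε-production, or it has a production whose right-hand side consists entirely of nullable non-terminals.

ε-productions: A → ε
So A is immediately nullable.
No further non-terminal can be added: every production for the remaining non-terminals contains a terminal or a non-nullable non-terminal.
Nullable = { 'A' }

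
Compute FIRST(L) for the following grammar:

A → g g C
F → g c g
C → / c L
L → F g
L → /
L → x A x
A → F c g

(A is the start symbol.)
FIRST sets of the other non-terminals involved (by the same procedure, iterated to a fixed point):
  FIRST(F) = { 'g' }

From L → F g:
  - F is a non-terminal: add FIRST(F) \ {ε} = { 'g' }
    F is not nullable, so stop
From L → /:
  - '/' is a terminal: add '/' and stop
From L → x A x:
  - x is a terminal: add 'x' and stop

Collecting: FIRST(L) = { '/', 'g', 'x' }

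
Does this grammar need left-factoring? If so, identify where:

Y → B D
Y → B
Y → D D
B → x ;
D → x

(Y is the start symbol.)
Left-factoring is needed when two productions for the same non-terminal
share a common prefix on the right-hand side.

Productions for Y:
  Y → B D
  Y → B
  Y → D D

Found common prefix 'B' in productions for Y

Answer: Yes, Y has productions with common prefix 'B'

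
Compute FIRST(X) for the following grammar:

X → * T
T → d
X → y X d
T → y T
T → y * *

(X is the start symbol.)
{ '*', 'y' }

To compute FIRST(X), examine every production with X on the left-hand side, reading each right-hand side left to right until a non-nullable symbol is reached.

From X → * T:
  - '*' is a terminal: add '*' and stop
From X → y X d:
  - y is a terminal: add 'y' and stop

Collecting: FIRST(X) = { '*', 'y' }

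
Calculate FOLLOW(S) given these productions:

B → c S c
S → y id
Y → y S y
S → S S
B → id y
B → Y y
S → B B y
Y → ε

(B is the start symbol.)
{ 'c', 'id', 'y' }

In B → c S c: S is followed by c, add FIRST(c) \ {ε} = { 'c' }
In Y → y S y: S is followed by y, add FIRST(y) \ {ε} = { 'y' }
In S → S S: S is followed by S, add FIRST(S) \ {ε} = { 'c', 'id', 'y' }
In S → S S: S is at the end; this adds FOLLOW(S) to itself — nothing new

Taking the union: FOLLOW(S) = { 'c', 'id', 'y' }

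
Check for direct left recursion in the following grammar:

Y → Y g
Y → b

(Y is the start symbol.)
Y → Y g: LEFT RECURSIVE (starts with Y)
Y → b: starts with b

The grammar has direct left recursion on: Y.

Answer: Yes, Y is left-recursive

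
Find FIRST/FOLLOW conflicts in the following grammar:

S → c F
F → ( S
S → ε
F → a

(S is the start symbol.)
A FIRST/FOLLOW conflict occurs when a non-terminal N has a nullable alternative N → β (β ⇒* ε) and another alternative N → α with FIRST(α) ∩ FOLLOW(N) ≠ ∅: on such a lookahead the parser cannot decide between expanding α and letting N vanish via β.

Nullable non-terminals: S.

S: nullable alternative(s) S → ε; FOLLOW(S) = { $ }
  S → c F: FIRST \ {ε} = { 'c' } — disjoint from FOLLOW(S)
  S → ε: FIRST \ {ε} = { } — this is the only nullable alternative, skip

F has no nullable alternative, so no FIRST/FOLLOW check is needed there.

No FIRST/FOLLOW conflicts found.

Answer: No FIRST/FOLLOW conflicts.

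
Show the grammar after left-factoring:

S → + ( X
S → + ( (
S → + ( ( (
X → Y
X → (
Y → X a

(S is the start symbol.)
Left-factoring transforms A → αβ₁ | αβ₂ into A → αA' and A' → β₁ | β₂
(α is the longest common prefix among the alternatives). Repeat until
no nonterminal has two alternatives with a common prefix.

Round 1: S has alternatives sharing prefix '+ ('. Introduce S': S → + ( S'
  Add: S' → X
  Add: S' → (
  Add: S' → ( (

Round 2: S' has alternatives sharing prefix '('. Introduce S'': S' → ( S''
  Add: S'' → ε
  Add: S'' → (

No remaining common prefixes — done.

Resulting grammar:
S → + ( S'
S' → X
S' → ( S''
S'' → ε
S'' → (
X → Y
X → (
Y → X a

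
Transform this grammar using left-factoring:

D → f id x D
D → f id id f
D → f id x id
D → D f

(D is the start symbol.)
D → f id D'
D' → x D''
D'' → D
D'' → id
D' → id f
D → D f

Left-factoring transforms A → αβ₁ | αβ₂ into A → αA' and A' → β₁ | β₂
(α is the longest common prefix among the alternatives). Repeat until
no nonterminal has two alternatives with a common prefix.

Round 1: D has alternatives sharing prefix 'f id'. Introduce D': D → f id D'
  Add: D' → x D
  Add: D' → id f
  Add: D' → x id

Round 2: D' has alternatives sharing prefix 'x'. Introduce D'': D' → x D''
  Add: D'' → D
  Add: D'' → id

No remaining common prefixes — done.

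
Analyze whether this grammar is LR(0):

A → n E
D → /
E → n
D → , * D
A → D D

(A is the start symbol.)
Yes, the grammar is LR(0)

A grammar is LR(0) if no state in the canonical LR(0) collection has:
  - both a shift item (dot before a terminal) and a complete item (shift-reduce conflict), or
  - two or more complete items (reduce-reduce conflict; the accept item [A' → A .] counts as a complete item here).

Augment with A' → A and build the canonical LR(0) collection (I0 = CLOSURE({[A' → . A]}), then GOTO on every symbol after a dot until no new states appear). It has 11 states:
  I0: { [A → . D D], [A → . n E], [A' → . A], [D → . , * D], [D → . /] }  — shift
  I1: { [D → , . * D] }  — shift
  I2: { [D → / .] }  — reduce
  I3: { [A' → A .] }  — accept
  I4: { [A → D . D], [D → . , * D], [D → . /] }  — shift
  I5: { [A → n . E], [E → . n] }  — shift
  I6: { [A → n E .] }  — reduce
  I7: { [E → n .] }  — reduce
  I8: { [A → D D .] }  — reduce
  I9: { [D → , * . D], [D → . , * D], [D → . /] }  — shift
  I10: { [D → , * D .] }  — reduce

Every state is either a pure shift/goto state or contains exactly one complete item and nothing to shift — no conflicts. The grammar is LR(0).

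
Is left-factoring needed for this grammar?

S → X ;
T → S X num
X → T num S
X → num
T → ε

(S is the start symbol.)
No, left-factoring is not needed

Left-factoring is needed when two productions for the same non-terminal
share a common prefix on the right-hand side.

Productions for T:
  T → S X num
  T → ε
Productions for X:
  X → T num S
  X → num

No common prefixes found.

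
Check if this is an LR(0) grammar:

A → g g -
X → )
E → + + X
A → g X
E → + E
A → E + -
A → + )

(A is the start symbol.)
Yes, the grammar is LR(0)

Augment with A' → A and build the canonical LR(0) collection (I0 = CLOSURE({[A' → . A]}), then GOTO on every symbol after a dot until no new states appear). It has 15 states:
  I0: { [A → . + )], [A → . E + -], [A → . g X], [A → . g g -], [A' → . A], [E → . + + X], [E → . + E] }  — shift
  I1: { [A → + . )], [E → + . + X], [E → + . E], [E → . + + X], [E → . + E] }  — shift
  I2: { [A' → A .] }  — accept
  I3: { [A → E . + -] }  — shift
  I4: { [A → g . X], [A → g . g -], [X → . )] }  — shift
  I5: { [X → ) .] }  — reduce
  I6: { [A → g X .] }  — reduce
  I7: { [A → g g . -] }  — shift
  I8: { [A → g g - .] }  — reduce
  I9: { [A → E + . -] }  — shift
  I10: { [A → E + - .] }  — reduce
  I11: { [A → + ) .] }  — reduce
  I12: { [E → + + . X], [E → + . + X], [E → + . E], [E → . + + X], [E → . + E], [X → . )] }  — shift
  I13: { [E → + E .] }  — reduce
  I14: { [E → + + X .] }  — reduce

Every state is either a pure shift/goto state or contains exactly one complete item and nothing to shift — no conflicts. The grammar is LR(0).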